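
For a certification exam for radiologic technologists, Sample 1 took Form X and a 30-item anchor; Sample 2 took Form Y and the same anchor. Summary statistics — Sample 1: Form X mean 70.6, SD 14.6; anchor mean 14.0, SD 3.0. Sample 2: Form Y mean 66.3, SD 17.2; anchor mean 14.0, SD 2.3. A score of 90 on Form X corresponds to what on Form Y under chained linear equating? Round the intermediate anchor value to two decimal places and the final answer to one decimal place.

Form X → anchor (Sample 1): v = (3.0/14.6)(90 − 70.6) + 14.0 = 17.99
anchor → Form Y (Sample 2): y = (17.2/2.3)(17.99 − 14.0) + 66.3 = 96.1

96.1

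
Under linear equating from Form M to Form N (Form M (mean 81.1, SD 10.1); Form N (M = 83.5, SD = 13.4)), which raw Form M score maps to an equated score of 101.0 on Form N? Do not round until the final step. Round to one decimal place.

94.3

Invert y = (SD_Y/SD_X)(x − M_X) + M_Y:
x = (SD_X/SD_Y)(y − M_Y) + M_X = (10.1/13.4)(101.0 − 83.5) + 81.1
x = 0.753731 × 17.500 + 81.1 = 94.3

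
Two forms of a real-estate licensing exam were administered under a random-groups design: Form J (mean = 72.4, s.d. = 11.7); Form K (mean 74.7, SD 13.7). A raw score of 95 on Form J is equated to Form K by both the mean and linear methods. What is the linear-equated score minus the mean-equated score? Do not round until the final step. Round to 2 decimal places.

Mean-equated: 95 + (74.7 − 72.4) = 97.30
Linear-equated: (13.7/11.7)(95 − 72.4) + 74.7 = 101.163
Difference = 101.163 − 97.30 = 3.86

3.86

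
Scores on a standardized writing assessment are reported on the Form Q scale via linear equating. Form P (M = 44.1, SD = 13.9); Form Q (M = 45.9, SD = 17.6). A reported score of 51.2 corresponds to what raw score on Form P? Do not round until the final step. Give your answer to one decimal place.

Invert y = (SD_Y/SD_X)(x − M_X) + M_Y:
x = (SD_X/SD_Y)(y − M_Y) + M_X = (13.9/17.6)(51.2 − 45.9) + 44.1
x = 0.789773 × 5.300 + 44.1 = 48.3

48.3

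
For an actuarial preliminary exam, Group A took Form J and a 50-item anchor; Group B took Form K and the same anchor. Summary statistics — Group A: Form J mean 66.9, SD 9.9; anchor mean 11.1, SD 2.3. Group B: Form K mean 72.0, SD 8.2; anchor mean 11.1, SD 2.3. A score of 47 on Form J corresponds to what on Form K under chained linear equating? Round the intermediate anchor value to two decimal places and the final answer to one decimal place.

Form J → anchor (Group A): v = (2.3/9.9)(47 − 66.9) + 11.1 = 6.48
anchor → Form K (Group B): y = (8.2/2.3)(6.48 − 11.1) + 72.0 = 55.5

55.5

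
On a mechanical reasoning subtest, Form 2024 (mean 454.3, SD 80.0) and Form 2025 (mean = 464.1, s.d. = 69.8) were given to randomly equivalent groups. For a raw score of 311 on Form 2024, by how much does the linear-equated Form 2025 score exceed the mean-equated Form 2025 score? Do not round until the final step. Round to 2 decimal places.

Mean-equated: 311 + (464.1 − 454.3) = 320.80
Linear-equated: (69.8/80.0)(311 − 454.3) + 464.1 = 339.071
Difference = 339.071 − 320.80 = 18.27

18.27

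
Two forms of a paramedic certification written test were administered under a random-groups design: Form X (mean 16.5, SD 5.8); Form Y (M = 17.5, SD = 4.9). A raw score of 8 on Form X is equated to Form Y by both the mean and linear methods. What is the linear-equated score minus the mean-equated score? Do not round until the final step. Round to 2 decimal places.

Mean-equated: 8 + (17.5 − 16.5) = 9.00
Linear-equated: (4.9/5.8)(8 − 16.5) + 17.5 = 10.319
Difference = 10.319 − 9.00 = 1.32

1.32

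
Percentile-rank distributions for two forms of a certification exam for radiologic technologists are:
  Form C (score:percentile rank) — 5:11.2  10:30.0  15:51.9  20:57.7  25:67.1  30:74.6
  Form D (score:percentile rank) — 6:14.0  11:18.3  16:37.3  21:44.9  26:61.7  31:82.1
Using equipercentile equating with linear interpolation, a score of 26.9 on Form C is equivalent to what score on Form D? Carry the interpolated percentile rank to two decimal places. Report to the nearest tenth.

28.0

PR of 26.9 on Form C: 67.1 + (26.9 − 25)/(30 − 25) × (74.6 − 67.1) = 69.95
On Form D, PR 69.95 falls between score 26 (PR 61.7) and 31 (PR 82.1).
Interpolate: 26 + (69.95 − 61.7)/(82.1 − 61.7) × (31 − 26) = 28.0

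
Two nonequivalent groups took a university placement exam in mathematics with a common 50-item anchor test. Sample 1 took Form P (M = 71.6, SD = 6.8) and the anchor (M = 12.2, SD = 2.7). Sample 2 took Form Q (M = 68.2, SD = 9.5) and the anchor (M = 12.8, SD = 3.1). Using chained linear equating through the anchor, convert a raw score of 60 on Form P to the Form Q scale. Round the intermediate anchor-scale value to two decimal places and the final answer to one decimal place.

Form P → anchor (Sample 1): v = (2.7/6.8)(60 − 71.6) + 12.2 = 7.59
anchor → Form Q (Sample 2): y = (9.5/3.1)(7.59 − 12.8) + 68.2 = 52.2

52.2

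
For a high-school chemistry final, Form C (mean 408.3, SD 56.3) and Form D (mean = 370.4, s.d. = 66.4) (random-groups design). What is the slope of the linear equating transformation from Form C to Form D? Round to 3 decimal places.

1.179

A = SD_Y / SD_X = 66.4 / 56.3 = 1.179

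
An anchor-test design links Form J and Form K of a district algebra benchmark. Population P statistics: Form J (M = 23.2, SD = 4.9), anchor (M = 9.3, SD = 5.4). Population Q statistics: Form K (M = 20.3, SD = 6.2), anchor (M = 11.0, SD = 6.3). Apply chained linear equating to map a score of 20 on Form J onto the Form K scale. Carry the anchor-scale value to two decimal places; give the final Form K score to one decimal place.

15.2

Form J → anchor (Population P): v = (5.4/4.9)(20 − 23.2) + 9.3 = 5.77
anchor → Form K (Population Q): y = (6.2/6.3)(5.77 − 11.0) + 20.3 = 15.2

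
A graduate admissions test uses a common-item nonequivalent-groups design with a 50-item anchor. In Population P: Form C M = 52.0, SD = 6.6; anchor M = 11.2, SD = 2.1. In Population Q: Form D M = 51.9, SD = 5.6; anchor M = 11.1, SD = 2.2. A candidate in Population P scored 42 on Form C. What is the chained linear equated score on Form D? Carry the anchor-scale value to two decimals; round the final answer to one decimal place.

44.1

Form C → anchor (Population P): v = (2.1/6.6)(42 − 52.0) + 11.2 = 8.02
anchor → Form D (Population Q): y = (5.6/2.2)(8.02 − 11.1) + 51.9 = 44.1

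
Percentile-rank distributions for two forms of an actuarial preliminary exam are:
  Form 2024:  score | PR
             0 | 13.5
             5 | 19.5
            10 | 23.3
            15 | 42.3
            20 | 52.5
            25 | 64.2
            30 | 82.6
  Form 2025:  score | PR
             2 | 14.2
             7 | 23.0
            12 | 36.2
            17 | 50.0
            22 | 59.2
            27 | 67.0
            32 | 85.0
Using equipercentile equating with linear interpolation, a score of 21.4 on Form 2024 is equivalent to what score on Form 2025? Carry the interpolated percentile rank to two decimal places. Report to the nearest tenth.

20.1

PR of 21.4 on Form 2024: 52.5 + (21.4 − 20)/(25 − 20) × (64.2 − 52.5) = 55.78
On Form 2025, PR 55.78 falls between score 17 (PR 50.0) and 22 (PR 59.2).
Interpolate: 17 + (55.78 − 50.0)/(59.2 − 50.0) × (22 − 17) = 20.1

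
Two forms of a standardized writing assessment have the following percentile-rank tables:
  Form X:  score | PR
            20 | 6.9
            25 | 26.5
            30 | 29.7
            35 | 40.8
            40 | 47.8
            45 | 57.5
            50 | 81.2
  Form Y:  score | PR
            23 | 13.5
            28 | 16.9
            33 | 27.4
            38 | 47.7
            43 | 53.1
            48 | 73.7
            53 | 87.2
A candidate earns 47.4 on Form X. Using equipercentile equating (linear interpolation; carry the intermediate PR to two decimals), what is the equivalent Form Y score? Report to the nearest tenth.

46.8

PR of 47.4 on Form X: 57.5 + (47.4 − 45)/(50 − 45) × (81.2 − 57.5) = 68.88
On Form Y, PR 68.88 falls between score 43 (PR 53.1) and 48 (PR 73.7).
Interpolate: 43 + (68.88 − 53.1)/(73.7 − 53.1) × (48 − 43) = 46.8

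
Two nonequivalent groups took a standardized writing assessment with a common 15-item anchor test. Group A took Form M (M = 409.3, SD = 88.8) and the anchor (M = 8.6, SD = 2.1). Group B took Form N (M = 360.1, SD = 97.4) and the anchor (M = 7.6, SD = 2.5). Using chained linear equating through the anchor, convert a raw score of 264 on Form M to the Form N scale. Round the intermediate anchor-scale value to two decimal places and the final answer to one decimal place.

265.0

Form M → anchor (Group A): v = (2.1/88.8)(264 − 409.3) + 8.6 = 5.16
anchor → Form N (Group B): y = (97.4/2.5)(5.16 − 7.6) + 360.1 = 265.0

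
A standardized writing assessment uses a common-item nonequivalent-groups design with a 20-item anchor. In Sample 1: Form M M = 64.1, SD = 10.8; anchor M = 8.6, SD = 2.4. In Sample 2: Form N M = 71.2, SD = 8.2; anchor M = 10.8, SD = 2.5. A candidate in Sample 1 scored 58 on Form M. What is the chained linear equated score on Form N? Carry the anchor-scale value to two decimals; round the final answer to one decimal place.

Form M → anchor (Sample 1): v = (2.4/10.8)(58 − 64.1) + 8.6 = 7.24
anchor → Form N (Sample 2): y = (8.2/2.5)(7.24 − 10.8) + 71.2 = 59.5

59.5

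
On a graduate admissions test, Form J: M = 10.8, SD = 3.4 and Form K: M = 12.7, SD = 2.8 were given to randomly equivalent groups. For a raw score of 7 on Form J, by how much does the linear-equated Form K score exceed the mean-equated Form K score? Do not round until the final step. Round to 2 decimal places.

Mean-equated: 7 + (12.7 − 10.8) = 8.90
Linear-equated: (2.8/3.4)(7 − 10.8) + 12.7 = 9.571
Difference = 9.571 − 8.90 = 0.67

0.67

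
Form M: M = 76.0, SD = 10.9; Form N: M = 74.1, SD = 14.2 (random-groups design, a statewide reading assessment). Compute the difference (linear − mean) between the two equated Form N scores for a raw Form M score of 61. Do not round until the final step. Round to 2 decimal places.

-4.54

Mean-equated: 61 + (74.1 − 76.0) = 59.10
Linear-equated: (14.2/10.9)(61 − 76.0) + 74.1 = 54.559
Difference = 54.559 − 59.10 = -4.54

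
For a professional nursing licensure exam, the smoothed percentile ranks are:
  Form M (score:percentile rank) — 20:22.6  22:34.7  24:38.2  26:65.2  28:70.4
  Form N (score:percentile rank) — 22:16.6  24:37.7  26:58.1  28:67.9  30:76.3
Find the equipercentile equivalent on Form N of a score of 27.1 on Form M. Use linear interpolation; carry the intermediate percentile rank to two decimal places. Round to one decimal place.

PR of 27.1 on Form M: 65.2 + (27.1 − 26)/(28 − 26) × (70.4 − 65.2) = 68.06
On Form N, PR 68.06 falls between score 28 (PR 67.9) and 30 (PR 76.3).
Interpolate: 28 + (68.06 − 67.9)/(76.3 − 67.9) × (30 − 28) = 28.0

28.0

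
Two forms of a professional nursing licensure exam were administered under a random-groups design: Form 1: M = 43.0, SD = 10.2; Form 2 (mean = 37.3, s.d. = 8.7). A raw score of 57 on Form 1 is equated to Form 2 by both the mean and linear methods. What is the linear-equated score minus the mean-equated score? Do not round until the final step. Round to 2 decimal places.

Mean-equated: 57 + (37.3 − 43.0) = 51.30
Linear-equated: (8.7/10.2)(57 − 43.0) + 37.3 = 49.241
Difference = 49.241 − 51.30 = -2.06

-2.06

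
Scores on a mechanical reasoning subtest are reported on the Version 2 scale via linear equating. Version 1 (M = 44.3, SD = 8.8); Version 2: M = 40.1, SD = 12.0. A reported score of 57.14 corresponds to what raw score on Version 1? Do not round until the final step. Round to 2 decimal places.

Invert y = (SD_Y/SD_X)(x − M_X) + M_Y:
x = (SD_X/SD_Y)(y − M_Y) + M_X = (8.8/12.0)(57.14 − 40.1) + 44.3
x = 0.733333 × 17.040 + 44.3 = 56.80

56.80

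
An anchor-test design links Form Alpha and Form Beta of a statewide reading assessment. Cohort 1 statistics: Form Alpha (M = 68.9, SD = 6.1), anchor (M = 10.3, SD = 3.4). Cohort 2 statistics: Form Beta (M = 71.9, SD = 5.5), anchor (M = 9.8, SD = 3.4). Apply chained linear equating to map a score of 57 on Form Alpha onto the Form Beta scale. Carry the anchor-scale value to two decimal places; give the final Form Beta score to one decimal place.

Form Alpha → anchor (Cohort 1): v = (3.4/6.1)(57 − 68.9) + 10.3 = 3.67
anchor → Form Beta (Cohort 2): y = (5.5/3.4)(3.67 − 9.8) + 71.9 = 62.0

62.0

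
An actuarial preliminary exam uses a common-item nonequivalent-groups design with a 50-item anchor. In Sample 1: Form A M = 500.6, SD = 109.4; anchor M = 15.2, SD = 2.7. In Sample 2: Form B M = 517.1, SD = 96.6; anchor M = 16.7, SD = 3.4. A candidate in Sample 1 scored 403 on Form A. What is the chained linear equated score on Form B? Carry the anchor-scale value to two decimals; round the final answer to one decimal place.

406.0

Form A → anchor (Sample 1): v = (2.7/109.4)(403 − 500.6) + 15.2 = 12.79
anchor → Form B (Sample 2): y = (96.6/3.4)(12.79 − 16.7) + 517.1 = 406.0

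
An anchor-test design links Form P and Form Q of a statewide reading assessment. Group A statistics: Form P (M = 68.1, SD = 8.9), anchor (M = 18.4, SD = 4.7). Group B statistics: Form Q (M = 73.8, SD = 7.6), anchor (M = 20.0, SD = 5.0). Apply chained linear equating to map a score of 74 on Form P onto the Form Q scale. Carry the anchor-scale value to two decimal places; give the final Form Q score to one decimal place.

76.1

Form P → anchor (Group A): v = (4.7/8.9)(74 − 68.1) + 18.4 = 21.52
anchor → Form Q (Group B): y = (7.6/5.0)(21.52 − 20.0) + 73.8 = 76.1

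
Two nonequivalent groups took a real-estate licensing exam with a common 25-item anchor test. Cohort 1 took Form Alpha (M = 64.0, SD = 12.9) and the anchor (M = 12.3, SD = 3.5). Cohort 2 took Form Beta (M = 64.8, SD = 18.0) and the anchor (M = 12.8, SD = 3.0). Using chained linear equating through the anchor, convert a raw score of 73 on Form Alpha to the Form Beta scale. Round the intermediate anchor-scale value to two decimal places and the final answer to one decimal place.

Form Alpha → anchor (Cohort 1): v = (3.5/12.9)(73 − 64.0) + 12.3 = 14.74
anchor → Form Beta (Cohort 2): y = (18.0/3.0)(14.74 − 12.8) + 64.8 = 76.4

76.4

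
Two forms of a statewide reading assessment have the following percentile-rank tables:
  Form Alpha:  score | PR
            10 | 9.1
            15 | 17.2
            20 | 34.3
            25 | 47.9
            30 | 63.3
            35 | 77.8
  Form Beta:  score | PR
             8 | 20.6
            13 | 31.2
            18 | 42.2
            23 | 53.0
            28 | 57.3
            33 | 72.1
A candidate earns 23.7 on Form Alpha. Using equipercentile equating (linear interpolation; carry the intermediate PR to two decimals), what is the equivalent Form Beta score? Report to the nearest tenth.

19.0

PR of 23.7 on Form Alpha: 34.3 + (23.7 − 20)/(25 − 20) × (47.9 − 34.3) = 44.36
On Form Beta, PR 44.36 falls between score 18 (PR 42.2) and 23 (PR 53.0).
Interpolate: 18 + (44.36 − 42.2)/(53.0 − 42.2) × (23 − 18) = 19.0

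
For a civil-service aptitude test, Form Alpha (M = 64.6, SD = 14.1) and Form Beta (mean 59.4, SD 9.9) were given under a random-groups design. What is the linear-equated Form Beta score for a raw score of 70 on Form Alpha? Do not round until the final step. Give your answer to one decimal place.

63.2

Linear equating: y = (SD_Y/SD_X)(x − M_X) + M_Y
y = (9.9/14.1)(70 − 64.6) + 59.4
y = 0.702128 × 5.4 + 59.4 = 3.7915 + 59.4 = 63.2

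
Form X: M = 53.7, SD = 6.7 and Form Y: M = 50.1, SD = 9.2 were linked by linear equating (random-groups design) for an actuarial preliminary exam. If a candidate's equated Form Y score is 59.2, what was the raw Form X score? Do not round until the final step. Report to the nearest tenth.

Invert y = (SD_Y/SD_X)(x − M_X) + M_Y:
x = (SD_X/SD_Y)(y − M_Y) + M_X = (6.7/9.2)(59.2 − 50.1) + 53.7
x = 0.728261 × 9.100 + 53.7 = 60.3

60.3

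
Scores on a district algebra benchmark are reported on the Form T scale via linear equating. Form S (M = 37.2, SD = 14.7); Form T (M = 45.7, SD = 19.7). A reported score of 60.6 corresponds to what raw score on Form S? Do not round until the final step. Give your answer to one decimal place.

Invert y = (SD_Y/SD_X)(x − M_X) + M_Y:
x = (SD_X/SD_Y)(y − M_Y) + M_X = (14.7/19.7)(60.6 − 45.7) + 37.2
x = 0.746193 × 14.900 + 37.2 = 48.3

48.3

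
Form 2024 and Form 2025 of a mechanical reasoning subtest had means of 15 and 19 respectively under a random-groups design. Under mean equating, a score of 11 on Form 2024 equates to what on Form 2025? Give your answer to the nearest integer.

15

Mean equating: y = x + (M_Y − M_X) = 11 + (19 − 15) = 15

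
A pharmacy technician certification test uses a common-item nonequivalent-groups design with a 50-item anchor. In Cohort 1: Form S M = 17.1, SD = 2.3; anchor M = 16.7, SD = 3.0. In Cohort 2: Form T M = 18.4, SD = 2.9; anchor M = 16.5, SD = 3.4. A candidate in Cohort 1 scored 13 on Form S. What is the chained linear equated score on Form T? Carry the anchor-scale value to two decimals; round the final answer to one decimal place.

Form S → anchor (Cohort 1): v = (3.0/2.3)(13 − 17.1) + 16.7 = 11.35
anchor → Form T (Cohort 2): y = (2.9/3.4)(11.35 − 16.5) + 18.4 = 14.0

14.0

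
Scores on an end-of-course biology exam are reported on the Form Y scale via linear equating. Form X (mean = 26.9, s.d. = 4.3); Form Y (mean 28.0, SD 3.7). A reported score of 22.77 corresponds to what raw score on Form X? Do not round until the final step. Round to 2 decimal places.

Invert y = (SD_Y/SD_X)(x − M_X) + M_Y:
x = (SD_X/SD_Y)(y − M_Y) + M_X = (4.3/3.7)(22.77 − 28.0) + 26.9
x = 1.162162 × -5.230 + 26.9 = 20.82

20.82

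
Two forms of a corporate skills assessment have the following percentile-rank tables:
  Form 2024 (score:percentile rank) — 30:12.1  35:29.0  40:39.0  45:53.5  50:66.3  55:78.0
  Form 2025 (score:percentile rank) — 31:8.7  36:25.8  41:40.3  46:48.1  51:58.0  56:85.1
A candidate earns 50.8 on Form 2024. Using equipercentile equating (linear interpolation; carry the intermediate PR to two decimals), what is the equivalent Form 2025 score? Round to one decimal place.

PR of 50.8 on Form 2024: 66.3 + (50.8 − 50)/(55 − 50) × (78.0 − 66.3) = 68.17
On Form 2025, PR 68.17 falls between score 51 (PR 58.0) and 56 (PR 85.1).
Interpolate: 51 + (68.17 − 58.0)/(85.1 − 58.0) × (56 − 51) = 52.9

52.9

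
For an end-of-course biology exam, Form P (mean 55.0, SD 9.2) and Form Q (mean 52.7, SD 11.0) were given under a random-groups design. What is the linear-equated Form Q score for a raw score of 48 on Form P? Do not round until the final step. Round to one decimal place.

Linear equating: y = (SD_Y/SD_X)(x − M_X) + M_Y
y = (11.0/9.2)(48 − 55.0) + 52.7
y = 1.195652 × -7.0 + 52.7 = -8.3696 + 52.7 = 44.3

44.3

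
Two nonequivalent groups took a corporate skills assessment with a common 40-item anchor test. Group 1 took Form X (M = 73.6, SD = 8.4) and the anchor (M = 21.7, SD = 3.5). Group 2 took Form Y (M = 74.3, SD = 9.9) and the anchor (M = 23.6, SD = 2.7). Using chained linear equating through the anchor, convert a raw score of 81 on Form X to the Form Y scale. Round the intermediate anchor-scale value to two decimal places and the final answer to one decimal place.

Form X → anchor (Group 1): v = (3.5/8.4)(81 − 73.6) + 21.7 = 24.78
anchor → Form Y (Group 2): y = (9.9/2.7)(24.78 − 23.6) + 74.3 = 78.6

78.6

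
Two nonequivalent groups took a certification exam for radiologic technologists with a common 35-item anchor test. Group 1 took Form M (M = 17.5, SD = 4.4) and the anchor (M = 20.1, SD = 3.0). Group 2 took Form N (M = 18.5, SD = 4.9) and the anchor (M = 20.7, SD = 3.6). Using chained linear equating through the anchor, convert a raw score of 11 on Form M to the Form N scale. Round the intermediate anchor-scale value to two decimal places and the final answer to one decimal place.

Form M → anchor (Group 1): v = (3.0/4.4)(11 − 17.5) + 20.1 = 15.67
anchor → Form N (Group 2): y = (4.9/3.6)(15.67 − 20.7) + 18.5 = 11.7

11.7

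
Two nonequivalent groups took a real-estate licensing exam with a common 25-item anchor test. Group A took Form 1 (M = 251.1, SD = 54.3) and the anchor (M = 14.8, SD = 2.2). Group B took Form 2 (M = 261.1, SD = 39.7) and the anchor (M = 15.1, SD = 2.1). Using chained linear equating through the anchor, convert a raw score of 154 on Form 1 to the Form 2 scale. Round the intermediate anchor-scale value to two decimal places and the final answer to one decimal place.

181.1

Form 1 → anchor (Group A): v = (2.2/54.3)(154 − 251.1) + 14.8 = 10.87
anchor → Form 2 (Group B): y = (39.7/2.1)(10.87 − 15.1) + 261.1 = 181.1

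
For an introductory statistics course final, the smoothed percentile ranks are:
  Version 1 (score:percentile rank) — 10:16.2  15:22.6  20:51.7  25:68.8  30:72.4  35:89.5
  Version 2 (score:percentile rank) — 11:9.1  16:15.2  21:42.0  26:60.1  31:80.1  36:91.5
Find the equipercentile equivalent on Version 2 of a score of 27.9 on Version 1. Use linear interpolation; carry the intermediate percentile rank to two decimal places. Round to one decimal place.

PR of 27.9 on Version 1: 68.8 + (27.9 − 25)/(30 − 25) × (72.4 − 68.8) = 70.89
On Version 2, PR 70.89 falls between score 26 (PR 60.1) and 31 (PR 80.1).
Interpolate: 26 + (70.89 − 60.1)/(80.1 − 60.1) × (31 − 26) = 28.7

28.7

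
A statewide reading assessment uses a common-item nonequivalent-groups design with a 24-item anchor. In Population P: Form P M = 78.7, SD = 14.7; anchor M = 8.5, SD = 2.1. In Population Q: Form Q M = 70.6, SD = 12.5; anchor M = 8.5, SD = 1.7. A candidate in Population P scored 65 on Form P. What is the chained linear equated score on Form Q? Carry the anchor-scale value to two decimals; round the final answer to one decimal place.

56.2

Form P → anchor (Population P): v = (2.1/14.7)(65 − 78.7) + 8.5 = 6.54
anchor → Form Q (Population Q): y = (12.5/1.7)(6.54 − 8.5) + 70.6 = 56.2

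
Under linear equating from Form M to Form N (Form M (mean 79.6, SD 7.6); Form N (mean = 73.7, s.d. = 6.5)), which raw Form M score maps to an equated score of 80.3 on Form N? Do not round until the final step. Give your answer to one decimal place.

87.3

Invert y = (SD_Y/SD_X)(x − M_X) + M_Y:
x = (SD_X/SD_Y)(y − M_Y) + M_X = (7.6/6.5)(80.3 − 73.7) + 79.6
x = 1.169231 × 6.600 + 79.6 = 87.3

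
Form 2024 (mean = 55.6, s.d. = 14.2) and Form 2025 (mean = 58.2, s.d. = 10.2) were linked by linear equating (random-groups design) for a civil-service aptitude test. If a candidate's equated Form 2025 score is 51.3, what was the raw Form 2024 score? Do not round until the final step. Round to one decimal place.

Invert y = (SD_Y/SD_X)(x − M_X) + M_Y:
x = (SD_X/SD_Y)(y − M_Y) + M_X = (14.2/10.2)(51.3 − 58.2) + 55.6
x = 1.392157 × -6.900 + 55.6 = 46.0

46.0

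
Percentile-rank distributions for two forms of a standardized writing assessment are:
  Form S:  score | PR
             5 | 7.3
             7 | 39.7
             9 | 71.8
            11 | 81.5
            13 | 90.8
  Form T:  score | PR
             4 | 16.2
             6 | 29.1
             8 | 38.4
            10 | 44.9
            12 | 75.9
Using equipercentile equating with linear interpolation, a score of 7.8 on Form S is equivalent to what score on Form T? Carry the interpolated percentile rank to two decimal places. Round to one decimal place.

10.5

PR of 7.8 on Form S: 39.7 + (7.8 − 7)/(9 − 7) × (71.8 − 39.7) = 52.54
On Form T, PR 52.54 falls between score 10 (PR 44.9) and 12 (PR 75.9).
Interpolate: 10 + (52.54 − 44.9)/(75.9 − 44.9) × (12 − 10) = 10.5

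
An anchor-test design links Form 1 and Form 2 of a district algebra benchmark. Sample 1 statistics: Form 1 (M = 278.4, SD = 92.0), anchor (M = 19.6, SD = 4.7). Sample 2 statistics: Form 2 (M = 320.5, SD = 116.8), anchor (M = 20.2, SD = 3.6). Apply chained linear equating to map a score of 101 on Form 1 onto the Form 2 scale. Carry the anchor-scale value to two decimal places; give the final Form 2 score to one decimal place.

Form 1 → anchor (Sample 1): v = (4.7/92.0)(101 − 278.4) + 19.6 = 10.54
anchor → Form 2 (Sample 2): y = (116.8/3.6)(10.54 − 20.2) + 320.5 = 7.1

7.1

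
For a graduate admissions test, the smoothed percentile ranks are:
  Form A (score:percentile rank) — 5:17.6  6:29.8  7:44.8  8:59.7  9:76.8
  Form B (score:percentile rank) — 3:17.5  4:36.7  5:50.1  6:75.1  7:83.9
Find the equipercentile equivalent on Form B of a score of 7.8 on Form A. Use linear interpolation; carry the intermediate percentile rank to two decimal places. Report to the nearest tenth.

5.3

PR of 7.8 on Form A: 44.8 + (7.8 − 7)/(8 − 7) × (59.7 − 44.8) = 56.72
On Form B, PR 56.72 falls between score 5 (PR 50.1) and 6 (PR 75.1).
Interpolate: 5 + (56.72 − 50.1)/(75.1 − 50.1) × (6 − 5) = 5.3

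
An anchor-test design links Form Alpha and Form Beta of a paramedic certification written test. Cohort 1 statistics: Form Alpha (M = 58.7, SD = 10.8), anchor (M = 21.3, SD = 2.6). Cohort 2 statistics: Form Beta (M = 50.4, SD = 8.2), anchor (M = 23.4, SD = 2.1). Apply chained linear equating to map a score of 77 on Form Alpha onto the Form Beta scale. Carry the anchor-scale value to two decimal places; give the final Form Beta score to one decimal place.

59.4

Form Alpha → anchor (Cohort 1): v = (2.6/10.8)(77 − 58.7) + 21.3 = 25.71
anchor → Form Beta (Cohort 2): y = (8.2/2.1)(25.71 − 23.4) + 50.4 = 59.4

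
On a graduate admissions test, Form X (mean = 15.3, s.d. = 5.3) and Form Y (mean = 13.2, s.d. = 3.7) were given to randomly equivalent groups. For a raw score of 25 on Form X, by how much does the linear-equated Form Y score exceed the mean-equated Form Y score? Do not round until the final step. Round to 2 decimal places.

Mean-equated: 25 + (13.2 − 15.3) = 22.90
Linear-equated: (3.7/5.3)(25 − 15.3) + 13.2 = 19.972
Difference = 19.972 − 22.90 = -2.93

-2.93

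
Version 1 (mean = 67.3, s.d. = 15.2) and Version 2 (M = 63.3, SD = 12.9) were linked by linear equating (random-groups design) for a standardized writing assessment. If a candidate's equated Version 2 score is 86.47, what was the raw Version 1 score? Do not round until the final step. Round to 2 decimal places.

Invert y = (SD_Y/SD_X)(x − M_X) + M_Y:
x = (SD_X/SD_Y)(y − M_Y) + M_X = (15.2/12.9)(86.47 − 63.3) + 67.3
x = 1.178295 × 23.170 + 67.3 = 94.60

94.60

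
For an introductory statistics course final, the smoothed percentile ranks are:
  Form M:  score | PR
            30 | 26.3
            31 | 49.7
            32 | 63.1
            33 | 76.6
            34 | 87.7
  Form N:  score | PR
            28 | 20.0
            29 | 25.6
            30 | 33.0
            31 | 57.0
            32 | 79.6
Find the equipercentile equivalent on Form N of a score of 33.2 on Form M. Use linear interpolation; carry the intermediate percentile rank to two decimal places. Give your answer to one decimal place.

PR of 33.2 on Form M: 76.6 + (33.2 − 33)/(34 − 33) × (87.7 − 76.6) = 78.82
On Form N, PR 78.82 falls between score 31 (PR 57.0) and 32 (PR 79.6).
Interpolate: 31 + (78.82 − 57.0)/(79.6 − 57.0) × (32 − 31) = 32.0

32.0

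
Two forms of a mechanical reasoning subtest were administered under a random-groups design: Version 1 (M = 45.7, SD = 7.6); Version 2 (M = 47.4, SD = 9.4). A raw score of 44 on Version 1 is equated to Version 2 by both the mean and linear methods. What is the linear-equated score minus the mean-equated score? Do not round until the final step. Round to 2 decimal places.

-0.40

Mean-equated: 44 + (47.4 − 45.7) = 45.70
Linear-equated: (9.4/7.6)(44 − 45.7) + 47.4 = 45.297
Difference = 45.297 − 45.70 = -0.40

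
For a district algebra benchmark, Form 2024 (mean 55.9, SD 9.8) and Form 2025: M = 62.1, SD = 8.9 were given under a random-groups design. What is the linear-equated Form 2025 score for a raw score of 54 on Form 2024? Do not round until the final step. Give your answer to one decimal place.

Linear equating: y = (SD_Y/SD_X)(x − M_X) + M_Y
y = (8.9/9.8)(54 − 55.9) + 62.1
y = 0.908163 × -1.9 + 62.1 = -1.7255 + 62.1 = 60.4

60.4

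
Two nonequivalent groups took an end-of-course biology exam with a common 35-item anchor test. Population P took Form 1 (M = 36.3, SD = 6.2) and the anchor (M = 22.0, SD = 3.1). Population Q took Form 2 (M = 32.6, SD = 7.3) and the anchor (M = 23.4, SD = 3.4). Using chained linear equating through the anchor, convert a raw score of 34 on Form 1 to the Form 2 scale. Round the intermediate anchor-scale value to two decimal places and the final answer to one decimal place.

Form 1 → anchor (Population P): v = (3.1/6.2)(34 − 36.3) + 22.0 = 20.85
anchor → Form 2 (Population Q): y = (7.3/3.4)(20.85 − 23.4) + 32.6 = 27.1

27.1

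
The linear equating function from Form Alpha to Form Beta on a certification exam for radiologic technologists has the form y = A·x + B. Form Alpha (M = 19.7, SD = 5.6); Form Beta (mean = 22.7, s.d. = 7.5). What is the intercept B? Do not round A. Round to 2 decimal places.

A = SD_Y / SD_X = 7.5 / 5.6 = 1.339286
B = M_Y − A·M_X = 22.7 − 1.339286 × 19.7 = -3.68

-3.68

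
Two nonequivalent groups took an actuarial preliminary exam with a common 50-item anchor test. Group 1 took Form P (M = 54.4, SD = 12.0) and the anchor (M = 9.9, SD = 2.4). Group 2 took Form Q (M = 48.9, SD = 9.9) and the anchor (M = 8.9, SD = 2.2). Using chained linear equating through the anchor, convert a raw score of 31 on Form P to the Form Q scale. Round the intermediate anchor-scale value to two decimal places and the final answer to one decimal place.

32.3

Form P → anchor (Group 1): v = (2.4/12.0)(31 − 54.4) + 9.9 = 5.22
anchor → Form Q (Group 2): y = (9.9/2.2)(5.22 − 8.9) + 48.9 = 32.3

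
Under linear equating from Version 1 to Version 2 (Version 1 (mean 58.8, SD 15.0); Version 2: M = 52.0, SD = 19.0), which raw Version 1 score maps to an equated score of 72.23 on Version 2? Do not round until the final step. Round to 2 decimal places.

74.77

Invert y = (SD_Y/SD_X)(x − M_X) + M_Y:
x = (SD_X/SD_Y)(y − M_Y) + M_X = (15.0/19.0)(72.23 − 52.0) + 58.8
x = 0.789474 × 20.230 + 58.8 = 74.77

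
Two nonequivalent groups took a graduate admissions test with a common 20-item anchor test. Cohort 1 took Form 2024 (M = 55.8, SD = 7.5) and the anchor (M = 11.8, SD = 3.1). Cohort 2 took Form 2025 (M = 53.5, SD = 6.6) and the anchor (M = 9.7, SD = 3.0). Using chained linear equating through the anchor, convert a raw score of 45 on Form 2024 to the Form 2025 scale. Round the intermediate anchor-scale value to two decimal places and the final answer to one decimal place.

Form 2024 → anchor (Cohort 1): v = (3.1/7.5)(45 − 55.8) + 11.8 = 7.34
anchor → Form 2025 (Cohort 2): y = (6.6/3.0)(7.34 − 9.7) + 53.5 = 48.3

48.3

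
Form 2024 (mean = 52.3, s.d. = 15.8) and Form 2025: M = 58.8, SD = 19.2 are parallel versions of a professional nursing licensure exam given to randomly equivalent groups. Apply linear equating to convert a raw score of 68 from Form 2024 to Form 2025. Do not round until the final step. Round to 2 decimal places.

Linear equating: y = (SD_Y/SD_X)(x − M_X) + M_Y
y = (19.2/15.8)(68 − 52.3) + 58.8
y = 1.215190 × 15.7 + 58.8 = 19.0785 + 58.8 = 77.88

77.88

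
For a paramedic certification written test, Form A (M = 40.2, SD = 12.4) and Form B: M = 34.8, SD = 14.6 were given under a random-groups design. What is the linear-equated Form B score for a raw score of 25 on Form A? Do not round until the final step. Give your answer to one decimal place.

16.9

Linear equating: y = (SD_Y/SD_X)(x − M_X) + M_Y
y = (14.6/12.4)(25 − 40.2) + 34.8
y = 1.177419 × -15.2 + 34.8 = -17.8968 + 34.8 = 16.9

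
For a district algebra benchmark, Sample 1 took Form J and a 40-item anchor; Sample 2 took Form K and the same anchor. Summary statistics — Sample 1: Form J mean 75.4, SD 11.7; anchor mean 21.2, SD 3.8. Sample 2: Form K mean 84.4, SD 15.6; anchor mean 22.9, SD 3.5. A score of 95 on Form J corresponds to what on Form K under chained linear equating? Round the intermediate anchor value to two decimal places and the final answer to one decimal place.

105.2

Form J → anchor (Sample 1): v = (3.8/11.7)(95 − 75.4) + 21.2 = 27.57
anchor → Form K (Sample 2): y = (15.6/3.5)(27.57 − 22.9) + 84.4 = 105.2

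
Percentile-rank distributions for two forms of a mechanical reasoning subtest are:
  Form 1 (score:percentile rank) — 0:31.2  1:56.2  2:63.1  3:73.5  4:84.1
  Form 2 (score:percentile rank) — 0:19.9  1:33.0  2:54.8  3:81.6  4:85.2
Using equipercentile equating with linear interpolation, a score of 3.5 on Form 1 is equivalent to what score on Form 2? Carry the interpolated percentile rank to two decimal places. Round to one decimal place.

2.9

PR of 3.5 on Form 1: 73.5 + (3.5 − 3)/(4 − 3) × (84.1 − 73.5) = 78.80
On Form 2, PR 78.80 falls between score 2 (PR 54.8) and 3 (PR 81.6).
Interpolate: 2 + (78.80 − 54.8)/(81.6 − 54.8) × (3 − 2) = 2.9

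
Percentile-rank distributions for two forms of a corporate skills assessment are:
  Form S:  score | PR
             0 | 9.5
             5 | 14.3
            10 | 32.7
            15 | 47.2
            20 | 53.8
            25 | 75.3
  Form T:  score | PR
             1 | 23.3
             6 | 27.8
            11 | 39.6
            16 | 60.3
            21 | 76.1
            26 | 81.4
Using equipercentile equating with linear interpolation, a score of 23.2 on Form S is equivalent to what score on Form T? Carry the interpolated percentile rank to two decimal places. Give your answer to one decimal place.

PR of 23.2 on Form S: 53.8 + (23.2 − 20)/(25 − 20) × (75.3 − 53.8) = 67.56
On Form T, PR 67.56 falls between score 16 (PR 60.3) and 21 (PR 76.1).
Interpolate: 16 + (67.56 − 60.3)/(76.1 − 60.3) × (21 − 16) = 18.3

18.3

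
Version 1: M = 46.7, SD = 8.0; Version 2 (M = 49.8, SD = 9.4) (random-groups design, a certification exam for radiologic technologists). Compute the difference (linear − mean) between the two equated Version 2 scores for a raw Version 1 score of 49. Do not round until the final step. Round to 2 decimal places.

Mean-equated: 49 + (49.8 − 46.7) = 52.10
Linear-equated: (9.4/8.0)(49 − 46.7) + 49.8 = 52.502
Difference = 52.502 − 52.10 = 0.40

0.40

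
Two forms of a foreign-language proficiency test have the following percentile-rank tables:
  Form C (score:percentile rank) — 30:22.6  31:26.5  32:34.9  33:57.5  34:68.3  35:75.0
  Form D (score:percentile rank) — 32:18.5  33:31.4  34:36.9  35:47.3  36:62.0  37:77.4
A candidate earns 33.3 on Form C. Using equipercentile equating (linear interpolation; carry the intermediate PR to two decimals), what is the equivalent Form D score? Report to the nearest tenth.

35.9

PR of 33.3 on Form C: 57.5 + (33.3 − 33)/(34 − 33) × (68.3 − 57.5) = 60.74
On Form D, PR 60.74 falls between score 35 (PR 47.3) and 36 (PR 62.0).
Interpolate: 35 + (60.74 − 47.3)/(62.0 − 47.3) × (36 − 35) = 35.9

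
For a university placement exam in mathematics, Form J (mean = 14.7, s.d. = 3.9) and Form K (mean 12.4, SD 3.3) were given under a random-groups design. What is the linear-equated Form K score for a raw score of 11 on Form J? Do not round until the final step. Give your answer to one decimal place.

Linear equating: y = (SD_Y/SD_X)(x − M_X) + M_Y
y = (3.3/3.9)(11 − 14.7) + 12.4
y = 0.846154 × -3.7 + 12.4 = -3.1308 + 12.4 = 9.3

9.3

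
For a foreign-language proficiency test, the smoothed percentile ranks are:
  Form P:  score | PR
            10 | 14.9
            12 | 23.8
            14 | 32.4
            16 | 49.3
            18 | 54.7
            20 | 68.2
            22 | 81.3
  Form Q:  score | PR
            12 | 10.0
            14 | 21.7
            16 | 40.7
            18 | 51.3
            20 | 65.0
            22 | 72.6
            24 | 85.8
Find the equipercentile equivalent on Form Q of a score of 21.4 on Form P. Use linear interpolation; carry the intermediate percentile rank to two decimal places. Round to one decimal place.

22.7

PR of 21.4 on Form P: 68.2 + (21.4 − 20)/(22 − 20) × (81.3 − 68.2) = 77.37
On Form Q, PR 77.37 falls between score 22 (PR 72.6) and 24 (PR 85.8).
Interpolate: 22 + (77.37 − 72.6)/(85.8 − 72.6) × (24 − 22) = 22.7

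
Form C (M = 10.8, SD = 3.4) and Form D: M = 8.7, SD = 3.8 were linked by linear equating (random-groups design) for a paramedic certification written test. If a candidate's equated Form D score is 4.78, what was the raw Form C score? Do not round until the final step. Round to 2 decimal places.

Invert y = (SD_Y/SD_X)(x − M_X) + M_Y:
x = (SD_X/SD_Y)(y − M_Y) + M_X = (3.4/3.8)(4.78 − 8.7) + 10.8
x = 0.894737 × -3.920 + 10.8 = 7.29

7.29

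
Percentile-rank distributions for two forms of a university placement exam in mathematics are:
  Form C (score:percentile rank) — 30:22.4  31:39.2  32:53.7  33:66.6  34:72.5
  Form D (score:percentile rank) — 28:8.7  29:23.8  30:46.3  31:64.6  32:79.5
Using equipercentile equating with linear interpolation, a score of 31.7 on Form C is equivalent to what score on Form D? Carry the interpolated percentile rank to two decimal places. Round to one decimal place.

30.2

PR of 31.7 on Form C: 39.2 + (31.7 − 31)/(32 − 31) × (53.7 − 39.2) = 49.35
On Form D, PR 49.35 falls between score 30 (PR 46.3) and 31 (PR 64.6).
Interpolate: 30 + (49.35 − 46.3)/(64.6 − 46.3) × (31 − 30) = 30.2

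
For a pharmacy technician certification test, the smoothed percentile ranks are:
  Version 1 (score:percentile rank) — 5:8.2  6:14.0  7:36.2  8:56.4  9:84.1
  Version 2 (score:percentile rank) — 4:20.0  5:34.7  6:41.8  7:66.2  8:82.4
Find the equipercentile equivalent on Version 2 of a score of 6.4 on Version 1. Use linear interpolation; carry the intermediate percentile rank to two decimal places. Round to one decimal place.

4.2

PR of 6.4 on Version 1: 14.0 + (6.4 − 6)/(7 − 6) × (36.2 − 14.0) = 22.88
On Version 2, PR 22.88 falls between score 4 (PR 20.0) and 5 (PR 34.7).
Interpolate: 4 + (22.88 − 20.0)/(34.7 − 20.0) × (5 − 4) = 4.2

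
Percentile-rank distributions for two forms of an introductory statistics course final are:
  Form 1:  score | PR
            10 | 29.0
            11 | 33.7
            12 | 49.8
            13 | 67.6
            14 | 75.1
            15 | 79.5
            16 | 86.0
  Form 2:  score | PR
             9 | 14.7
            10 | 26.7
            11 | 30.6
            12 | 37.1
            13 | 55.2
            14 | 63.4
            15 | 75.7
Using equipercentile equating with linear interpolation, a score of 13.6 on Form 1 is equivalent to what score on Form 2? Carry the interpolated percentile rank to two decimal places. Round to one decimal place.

14.7

PR of 13.6 on Form 1: 67.6 + (13.6 − 13)/(14 − 13) × (75.1 − 67.6) = 72.10
On Form 2, PR 72.10 falls between score 14 (PR 63.4) and 15 (PR 75.7).
Interpolate: 14 + (72.10 − 63.4)/(75.7 − 63.4) × (15 − 14) = 14.7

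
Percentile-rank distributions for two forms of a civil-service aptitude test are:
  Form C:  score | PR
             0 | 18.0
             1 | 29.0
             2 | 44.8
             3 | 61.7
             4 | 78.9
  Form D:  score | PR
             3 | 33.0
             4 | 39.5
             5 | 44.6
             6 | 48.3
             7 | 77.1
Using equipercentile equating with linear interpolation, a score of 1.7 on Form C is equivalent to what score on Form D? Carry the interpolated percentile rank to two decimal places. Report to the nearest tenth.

4.1

PR of 1.7 on Form C: 29.0 + (1.7 − 1)/(2 − 1) × (44.8 − 29.0) = 40.06
On Form D, PR 40.06 falls between score 4 (PR 39.5) and 5 (PR 44.6).
Interpolate: 4 + (40.06 − 39.5)/(44.6 − 39.5) × (5 − 4) = 4.1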